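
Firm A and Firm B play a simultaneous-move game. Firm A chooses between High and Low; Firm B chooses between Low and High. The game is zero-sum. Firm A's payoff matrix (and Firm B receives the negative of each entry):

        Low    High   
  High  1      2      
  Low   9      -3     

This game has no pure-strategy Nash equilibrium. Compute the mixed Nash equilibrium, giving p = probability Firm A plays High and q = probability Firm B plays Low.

In a mixed equilibrium Firm B is indifferent between Low and High; this condition fixes p.
  Firm B's expected payoff from Low: p·(-1) + (1−p)·(-9) = 8p - 9
  Firm B's expected payoff from High: p·(-2) + (1−p)·3 = -5p + 3
  8p - 9 = -5p + 3  ⇒  13p = 12  ⇒  p = 12/13.
Firm A's indifference between High and Low determines Firm B's mixing probability q:
  Firm A's expected payoff from High: q·1 + (1−q)·2 = -q + 2
  Firm A's expected payoff from Low: q·9 + (1−q)·(-3) = 12q - 3
  -q + 2 = 12q - 3  ⇒  -13q = -5  ⇒  q = 5/13.

p = 12/13, q = 5/13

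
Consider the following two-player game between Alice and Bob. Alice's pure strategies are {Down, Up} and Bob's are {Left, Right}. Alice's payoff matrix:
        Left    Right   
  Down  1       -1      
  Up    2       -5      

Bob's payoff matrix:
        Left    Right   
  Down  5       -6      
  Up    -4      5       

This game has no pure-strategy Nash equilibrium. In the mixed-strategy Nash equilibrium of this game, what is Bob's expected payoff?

Bob's indifference between Left and Right determines Alice's mixing probability p:
  Bob's payoff to Left: p·5 + (1−p)·(-4) = 9p - 4
  Bob's payoff to Right: p·(-6) + (1−p)·5 = -11p + 5
  9p - 4 = -11p + 5  ⇒  20p = 9  ⇒  p = 9/20.
At equilibrium Bob is indifferent across columns, so Bob's payoff equals the payoff from Left: (9/20)·5 + (11/20)·(-4) = 1/20.

1/20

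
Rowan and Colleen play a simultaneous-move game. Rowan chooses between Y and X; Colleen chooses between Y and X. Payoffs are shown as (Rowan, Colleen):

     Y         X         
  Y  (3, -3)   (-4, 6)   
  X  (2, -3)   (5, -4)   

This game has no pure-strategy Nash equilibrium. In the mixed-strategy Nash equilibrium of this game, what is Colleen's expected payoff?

In a mixed equilibrium Colleen is indifferent between Y and X; this condition fixes p.
  Colleen's expected payoff from Y: p·(-3) + (1−p)·(-3) = -3
  Colleen's expected payoff from X: p·6 + (1−p)·(-4) = 10p - 4
  -3 = 10p - 4  ⇒  -10p = -1  ⇒  p = 1/10.
At equilibrium Colleen is indifferent across columns, so Colleen's payoff equals the payoff from Y: (1/10)·(-3) + (9/10)·(-3) = -3.

-3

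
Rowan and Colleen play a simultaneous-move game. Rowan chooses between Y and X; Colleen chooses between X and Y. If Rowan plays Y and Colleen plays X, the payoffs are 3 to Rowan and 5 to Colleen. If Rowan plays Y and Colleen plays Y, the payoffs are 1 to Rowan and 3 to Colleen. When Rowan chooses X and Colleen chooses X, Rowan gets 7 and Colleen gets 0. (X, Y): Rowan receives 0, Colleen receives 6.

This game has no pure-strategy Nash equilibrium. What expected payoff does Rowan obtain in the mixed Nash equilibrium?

7/5

Colleen's mix must leave Rowan indifferent between Y and X.
  Rowan's payoff from Y: q·3 + (1−q)·1 = 2q + 1
  Rowan's payoff from X: q·7 + (1−q)·0 = 7q
  2q + 1 = 7q  ⇒  -5q = -1  ⇒  q = 1/5.
At equilibrium Rowan is indifferent across rows, so Rowan's payoff equals the payoff from Y: (1/5)·3 + (4/5)·1 = 7/5.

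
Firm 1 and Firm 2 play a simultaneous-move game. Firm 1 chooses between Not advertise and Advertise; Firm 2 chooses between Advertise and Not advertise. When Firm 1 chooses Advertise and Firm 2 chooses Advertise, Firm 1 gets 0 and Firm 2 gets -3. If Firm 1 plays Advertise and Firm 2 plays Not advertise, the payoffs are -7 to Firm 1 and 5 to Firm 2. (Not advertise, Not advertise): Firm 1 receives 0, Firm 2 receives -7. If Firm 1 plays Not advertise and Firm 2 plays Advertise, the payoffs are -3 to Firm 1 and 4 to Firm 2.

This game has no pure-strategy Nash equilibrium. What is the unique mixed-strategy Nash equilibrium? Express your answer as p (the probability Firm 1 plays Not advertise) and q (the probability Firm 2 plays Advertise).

For Firm 2 to be willing to mix, Firm 2 must be indifferent between Advertise and Not advertise, which pins down Firm 1's mix.
  Firm 2's expected payoff from Advertise: p·4 + (1−p)·(-3) = 7p - 3
  Firm 2's expected payoff from Not advertise: p·(-7) + (1−p)·5 = -12p + 5
  7p - 3 = -12p + 5  ⇒  19p = 8  ⇒  p = 8/19.
For Firm 1 to be willing to mix, Firm 1 must be indifferent between Not advertise and Advertise, which pins down Firm 2's mix.
  Firm 1's payoff to Not advertise: q·(-3) + (1−q)·0 = -3q
  Firm 1's payoff to Advertise: q·0 + (1−q)·(-7) = 7q - 7
  -3q = 7q - 7  ⇒  -10q = -7  ⇒  q = 7/10.

p = 8/19, q = 7/10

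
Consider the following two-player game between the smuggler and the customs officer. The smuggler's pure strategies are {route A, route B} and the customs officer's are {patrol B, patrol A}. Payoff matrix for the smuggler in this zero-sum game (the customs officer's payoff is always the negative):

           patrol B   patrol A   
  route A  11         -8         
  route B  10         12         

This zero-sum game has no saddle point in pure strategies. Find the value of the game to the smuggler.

The customs officer's mix must leave the smuggler indifferent between route A and route B.
  the smuggler's payoff to route A: q·11 + (1−q)·(-8) = 19q - 8
  the smuggler's payoff to route B: q·10 + (1−q)·12 = -2q + 12
  19q - 8 = -2q + 12  ⇒  21q = 20  ⇒  q = 20/21.
The value is the smuggler's expected payoff against this mix (using route A): (20/21)·11 + (1/21)·(-8) = 212/21.

v = 212/21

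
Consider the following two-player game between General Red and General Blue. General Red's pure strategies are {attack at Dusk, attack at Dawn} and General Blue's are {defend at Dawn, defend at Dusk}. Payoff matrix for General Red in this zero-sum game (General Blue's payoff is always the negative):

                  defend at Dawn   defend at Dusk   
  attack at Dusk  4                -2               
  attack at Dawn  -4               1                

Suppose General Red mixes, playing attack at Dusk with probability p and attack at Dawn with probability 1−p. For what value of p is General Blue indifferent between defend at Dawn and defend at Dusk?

For General Blue to be willing to mix, General Blue must be indifferent between defend at Dawn and defend at Dusk, which pins down General Red's mix.
  General Blue's expected payoff from defend at Dawn: p·(-4) + (1−p)·4 = -8p + 4
  General Blue's expected payoff from defend at Dusk: p·2 + (1−p)·(-1) = 3p - 1
  -8p + 4 = 3p - 1  ⇒  -11p = -5  ⇒  p = 5/11.

p = 5/11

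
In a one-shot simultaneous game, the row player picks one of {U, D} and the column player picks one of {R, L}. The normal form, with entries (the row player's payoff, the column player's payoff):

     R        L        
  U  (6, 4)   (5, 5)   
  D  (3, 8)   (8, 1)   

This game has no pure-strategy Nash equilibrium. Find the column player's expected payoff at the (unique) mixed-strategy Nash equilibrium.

The row player's mix must leave the column player indifferent between R and L.
  the column player's payoff to R: p·4 + (1−p)·8 = -4p + 8
  the column player's payoff to L: p·5 + (1−p)·1 = 4p + 1
  -4p + 8 = 4p + 1  ⇒  -8p = -7  ⇒  p = 7/8.
At equilibrium the column player is indifferent across columns, so the column player's payoff equals the payoff from R: (7/8)·4 + (1/8)·8 = 9/2.

9/2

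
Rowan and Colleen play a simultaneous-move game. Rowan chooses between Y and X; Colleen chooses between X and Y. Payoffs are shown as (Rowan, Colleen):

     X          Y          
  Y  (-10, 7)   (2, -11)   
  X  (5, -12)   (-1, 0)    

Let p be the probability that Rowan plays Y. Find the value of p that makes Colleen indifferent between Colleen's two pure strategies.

p = 2/5

In a mixed equilibrium Colleen is indifferent between X and Y; this condition fixes p.
  Colleen's expected payoff from X: p·7 + (1−p)·(-12) = 19p - 12
  Colleen's expected payoff from Y: p·(-11) + (1−p)·0 = -11p
  19p - 12 = -11p  ⇒  30p = 12  ⇒  p = 2/5.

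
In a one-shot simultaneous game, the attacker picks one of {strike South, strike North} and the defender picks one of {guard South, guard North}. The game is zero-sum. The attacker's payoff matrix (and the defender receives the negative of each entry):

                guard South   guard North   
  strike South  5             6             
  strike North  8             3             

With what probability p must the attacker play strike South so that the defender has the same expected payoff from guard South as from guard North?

For the defender to be willing to mix, the defender must be indifferent between guard South and guard North, which pins down the attacker's mix.
  the defender's payoff to guard South: p·(-5) + (1−p)·(-8) = 3p - 8
  the defender's payoff to guard North: p·(-6) + (1−p)·(-3) = -3p - 3
  3p - 8 = -3p - 3  ⇒  6p = 5  ⇒  p = 5/6.

p = 5/6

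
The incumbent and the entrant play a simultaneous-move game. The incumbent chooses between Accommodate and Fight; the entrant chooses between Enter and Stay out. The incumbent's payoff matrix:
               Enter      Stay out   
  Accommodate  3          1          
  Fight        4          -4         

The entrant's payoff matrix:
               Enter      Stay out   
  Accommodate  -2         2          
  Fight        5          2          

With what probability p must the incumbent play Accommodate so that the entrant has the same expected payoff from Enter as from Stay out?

Set the entrant's expected payoff from Enter equal to that from Stay out:
  the entrant's payoff from Enter: p·(-2) + (1−p)·5 = -7p + 5
  the entrant's payoff from Stay out: p·2 + (1−p)·2 = 2
  -7p + 5 = 2  ⇒  -7p = -3  ⇒  p = 3/7.

p = 3/7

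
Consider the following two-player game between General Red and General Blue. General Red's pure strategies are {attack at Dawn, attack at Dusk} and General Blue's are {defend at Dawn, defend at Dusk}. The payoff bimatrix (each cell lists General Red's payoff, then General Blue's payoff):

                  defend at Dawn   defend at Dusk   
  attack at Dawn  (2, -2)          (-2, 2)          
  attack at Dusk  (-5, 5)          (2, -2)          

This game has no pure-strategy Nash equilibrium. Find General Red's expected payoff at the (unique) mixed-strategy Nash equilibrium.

-6/11

General Blue's mix must leave General Red indifferent between attack at Dawn and attack at Dusk.
  General Red's payoff from attack at Dawn: q·2 + (1−q)·(-2) = 4q - 2
  General Red's payoff from attack at Dusk: q·(-5) + (1−q)·2 = -7q + 2
  4q - 2 = -7q + 2  ⇒  11q = 4  ⇒  q = 4/11.
At equilibrium General Red is indifferent across rows, so General Red's payoff equals the payoff from attack at Dawn: (4/11)·2 + (7/11)·(-2) = -6/11.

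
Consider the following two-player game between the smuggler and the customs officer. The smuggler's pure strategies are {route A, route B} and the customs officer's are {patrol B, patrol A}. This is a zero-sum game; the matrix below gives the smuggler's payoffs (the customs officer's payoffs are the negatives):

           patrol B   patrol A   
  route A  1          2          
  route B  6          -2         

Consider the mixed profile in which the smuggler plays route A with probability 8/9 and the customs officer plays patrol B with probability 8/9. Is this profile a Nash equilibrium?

No

Given the customs officer's mix q = 8/9, the smuggler's payoff from route A is 10/9 but from route B is 46/9. The smuggler strictly prefers route B, so the smuggler would not mix.
So the proposed profile is not a Nash equilibrium.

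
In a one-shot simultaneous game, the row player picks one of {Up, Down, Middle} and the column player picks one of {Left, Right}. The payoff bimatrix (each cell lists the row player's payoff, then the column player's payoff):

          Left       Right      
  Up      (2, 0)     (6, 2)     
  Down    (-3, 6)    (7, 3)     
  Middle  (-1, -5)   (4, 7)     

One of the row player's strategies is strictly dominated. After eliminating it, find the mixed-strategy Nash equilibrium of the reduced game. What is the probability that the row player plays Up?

p = 3/5

The row player's strategy Middle is strictly dominated by Up: 2 > -1 and 6 > 4. Eliminate Middle.
In a mixed equilibrium the column player is indifferent between Left and Right; this condition fixes p.
  the column player's payoff to Left: p·0 + (1−p)·6 = -6p + 6
  the column player's payoff to Right: p·2 + (1−p)·3 = -p + 3
  -6p + 6 = -p + 3  ⇒  -5p = -3  ⇒  p = 3/5.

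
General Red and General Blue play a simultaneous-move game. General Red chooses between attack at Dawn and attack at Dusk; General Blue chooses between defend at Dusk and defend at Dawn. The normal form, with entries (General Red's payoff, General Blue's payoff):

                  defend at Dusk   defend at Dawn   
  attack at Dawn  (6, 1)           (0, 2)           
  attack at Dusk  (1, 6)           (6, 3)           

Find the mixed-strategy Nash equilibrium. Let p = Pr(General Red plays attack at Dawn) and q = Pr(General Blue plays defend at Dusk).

p = 3/4, q = 6/11

For General Blue to be willing to mix, General Blue must be indifferent between defend at Dusk and defend at Dawn, which pins down General Red's mix.
  General Blue's payoff to defend at Dusk: p·1 + (1−p)·6 = -5p + 6
  General Blue's payoff to defend at Dawn: p·2 + (1−p)·3 = -p + 3
  -5p + 6 = -p + 3  ⇒  -4p = -3  ⇒  p = 3/4.
For General Red to be willing to mix, General Red must be indifferent between attack at Dawn and attack at Dusk, which pins down General Blue's mix.
  General Red's payoff from attack at Dawn: q·6 + (1−q)·0 = 6q
  General Red's payoff from attack at Dusk: q·1 + (1−q)·6 = -5q + 6
  6q = -5q + 6  ⇒  11q = 6  ⇒  q = 6/11.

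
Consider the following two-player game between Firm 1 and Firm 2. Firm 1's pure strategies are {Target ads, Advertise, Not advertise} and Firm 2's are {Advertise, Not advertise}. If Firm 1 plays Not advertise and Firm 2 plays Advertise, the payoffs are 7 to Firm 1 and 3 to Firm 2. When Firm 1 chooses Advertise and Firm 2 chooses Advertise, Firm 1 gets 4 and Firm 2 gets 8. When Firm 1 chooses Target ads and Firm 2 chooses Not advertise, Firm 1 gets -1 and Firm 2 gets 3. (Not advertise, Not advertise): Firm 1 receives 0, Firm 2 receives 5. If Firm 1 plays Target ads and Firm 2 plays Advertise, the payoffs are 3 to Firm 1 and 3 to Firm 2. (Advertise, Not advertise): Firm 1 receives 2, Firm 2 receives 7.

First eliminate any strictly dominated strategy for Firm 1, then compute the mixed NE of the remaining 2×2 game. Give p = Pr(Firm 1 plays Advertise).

p = 2/3

Firm 1's strategy Target ads is strictly dominated by Advertise: 4 > 3 and 2 > -1. Eliminate Target ads.
Firm 1's mix must leave Firm 2 indifferent between Advertise and Not advertise.
  Firm 2's payoff to Advertise: p·8 + (1−p)·3 = 5p + 3
  Firm 2's payoff to Not advertise: p·7 + (1−p)·5 = 2p + 5
  5p + 3 = 2p + 5  ⇒  3p = 2  ⇒  p = 2/3.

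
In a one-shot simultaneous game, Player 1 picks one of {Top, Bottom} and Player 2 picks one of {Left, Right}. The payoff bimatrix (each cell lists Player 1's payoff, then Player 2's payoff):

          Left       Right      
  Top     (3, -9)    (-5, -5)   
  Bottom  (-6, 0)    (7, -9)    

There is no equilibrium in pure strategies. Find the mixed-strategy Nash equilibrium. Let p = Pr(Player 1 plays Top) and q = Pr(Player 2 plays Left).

p = 9/13, q = 4/7

Set Player 2's expected payoff from Left equal to that from Right:
  Player 2's payoff from Left: p·(-9) + (1−p)·0 = -9p
  Player 2's payoff from Right: p·(-5) + (1−p)·(-9) = 4p - 9
  -9p = 4p - 9  ⇒  -13p = -9  ⇒  p = 9/13.
Set Player 1's expected payoff from Top equal to that from Bottom:
  Player 1's expected payoff from Top: q·3 + (1−q)·(-5) = 8q - 5
  Player 1's expected payoff from Bottom: q·(-6) + (1−q)·7 = -13q + 7
  8q - 5 = -13q + 7  ⇒  21q = 12  ⇒  q = 4/7.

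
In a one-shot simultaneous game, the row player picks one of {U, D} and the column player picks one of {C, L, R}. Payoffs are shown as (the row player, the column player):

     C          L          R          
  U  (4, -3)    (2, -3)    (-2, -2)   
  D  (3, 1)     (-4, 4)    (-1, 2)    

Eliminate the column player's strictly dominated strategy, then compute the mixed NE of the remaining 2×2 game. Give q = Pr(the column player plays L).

The column player's strategy C is strictly dominated by R: -2 > -3 and 2 > 1. Eliminate C.
The row player's indifference between U and D determines the column player's mixing probability q:
  the row player's expected payoff from U: q·2 + (1−q)·(-2) = 4q - 2
  the row player's expected payoff from D: q·(-4) + (1−q)·(-1) = -3q - 1
  4q - 2 = -3q - 1  ⇒  7q = 1  ⇒  q = 1/7.

q = 1/7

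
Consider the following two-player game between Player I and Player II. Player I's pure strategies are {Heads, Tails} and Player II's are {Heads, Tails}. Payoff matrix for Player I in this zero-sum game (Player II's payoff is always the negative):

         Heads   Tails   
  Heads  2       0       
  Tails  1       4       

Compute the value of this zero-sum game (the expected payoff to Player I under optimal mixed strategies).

v = 8/5

For Player I to be willing to mix, Player I must be indifferent between Heads and Tails, which pins down Player II's mix.
  Player I's payoff from Heads: q·2 + (1−q)·0 = 2q
  Player I's payoff from Tails: q·1 + (1−q)·4 = -3q + 4
  2q = -3q + 4  ⇒  5q = 4  ⇒  q = 4/5.
The value is Player I's expected payoff against this mix (using Heads): (4/5)·2 + (1/5)·0 = 8/5.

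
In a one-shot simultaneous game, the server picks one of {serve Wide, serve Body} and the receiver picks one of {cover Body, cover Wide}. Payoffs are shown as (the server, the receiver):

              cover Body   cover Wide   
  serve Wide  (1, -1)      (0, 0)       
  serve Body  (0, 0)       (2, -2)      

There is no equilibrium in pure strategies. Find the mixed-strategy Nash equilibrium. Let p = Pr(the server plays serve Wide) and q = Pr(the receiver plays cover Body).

In a mixed equilibrium the receiver is indifferent between cover Body and cover Wide; this condition fixes p.
  the receiver's payoff from cover Body: p·(-1) + (1−p)·0 = -p
  the receiver's payoff from cover Wide: p·0 + (1−p)·(-2) = 2p - 2
  -p = 2p - 2  ⇒  -3p = -2  ⇒  p = 2/3.
In a mixed equilibrium the server is indifferent between serve Wide and serve Body; this condition fixes q.
  the server's payoff to serve Wide: q·1 + (1−q)·0 = q
  the server's payoff to serve Body: q·0 + (1−q)·2 = -2q + 2
  q = -2q + 2  ⇒  3q = 2  ⇒  q = 2/3.

p = 2/3, q = 2/3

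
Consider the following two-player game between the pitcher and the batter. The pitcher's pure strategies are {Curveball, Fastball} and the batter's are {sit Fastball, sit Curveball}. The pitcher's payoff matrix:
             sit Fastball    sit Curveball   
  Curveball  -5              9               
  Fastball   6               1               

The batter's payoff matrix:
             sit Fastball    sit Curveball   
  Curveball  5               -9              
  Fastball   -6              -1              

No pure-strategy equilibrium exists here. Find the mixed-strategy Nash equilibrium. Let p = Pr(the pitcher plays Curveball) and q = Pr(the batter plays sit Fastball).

p = 5/19, q = 8/19

The batter's indifference between sit Fastball and sit Curveball determines the pitcher's mixing probability p:
  the batter's payoff to sit Fastball: p·5 + (1−p)·(-6) = 11p - 6
  the batter's payoff to sit Curveball: p·(-9) + (1−p)·(-1) = -8p - 1
  11p - 6 = -8p - 1  ⇒  19p = 5  ⇒  p = 5/19.
For the pitcher to be willing to mix, the pitcher must be indifferent between Curveball and Fastball, which pins down the batter's mix.
  the pitcher's payoff from Curveball: q·(-5) + (1−q)·9 = -14q + 9
  the pitcher's payoff from Fastball: q·6 + (1−q)·1 = 5q + 1
  -14q + 9 = 5q + 1  ⇒  -19q = -8  ⇒  q = 8/19.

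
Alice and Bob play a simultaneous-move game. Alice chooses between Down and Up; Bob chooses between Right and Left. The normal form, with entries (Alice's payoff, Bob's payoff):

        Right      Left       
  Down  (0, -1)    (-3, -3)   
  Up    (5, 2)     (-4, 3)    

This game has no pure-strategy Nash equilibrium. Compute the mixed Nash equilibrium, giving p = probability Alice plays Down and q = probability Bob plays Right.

p = 1/3, q = 1/6

For Bob to be willing to mix, Bob must be indifferent between Right and Left, which pins down Alice's mix.
  Bob's payoff to Right: p·(-1) + (1−p)·2 = -3p + 2
  Bob's payoff to Left: p·(-3) + (1−p)·3 = -6p + 3
  -3p + 2 = -6p + 3  ⇒  3p = 1  ⇒  p = 1/3.
For Alice to be willing to mix, Alice must be indifferent between Down and Up, which pins down Bob's mix.
  Alice's expected payoff from Down: q·0 + (1−q)·(-3) = 3q - 3
  Alice's expected payoff from Up: q·5 + (1−q)·(-4) = 9q - 4
  3q - 3 = 9q - 4  ⇒  -6q = -1  ⇒  q = 1/6.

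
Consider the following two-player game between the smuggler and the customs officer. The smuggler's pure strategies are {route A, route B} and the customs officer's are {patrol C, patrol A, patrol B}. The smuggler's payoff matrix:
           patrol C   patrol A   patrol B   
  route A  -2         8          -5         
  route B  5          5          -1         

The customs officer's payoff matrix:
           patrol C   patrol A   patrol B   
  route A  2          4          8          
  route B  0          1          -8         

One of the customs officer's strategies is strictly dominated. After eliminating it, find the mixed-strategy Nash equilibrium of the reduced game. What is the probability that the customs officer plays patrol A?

q = 4/7

The customs officer's strategy patrol C is strictly dominated by patrol A: 4 > 2 and 1 > 0. Eliminate patrol C.
In a mixed equilibrium the smuggler is indifferent between route A and route B; this condition fixes q.
  the smuggler's expected payoff from route A: q·8 + (1−q)·(-5) = 13q - 5
  the smuggler's expected payoff from route B: q·5 + (1−q)·(-1) = 6q - 1
  13q - 5 = 6q - 1  ⇒  7q = 4  ⇒  q = 4/7.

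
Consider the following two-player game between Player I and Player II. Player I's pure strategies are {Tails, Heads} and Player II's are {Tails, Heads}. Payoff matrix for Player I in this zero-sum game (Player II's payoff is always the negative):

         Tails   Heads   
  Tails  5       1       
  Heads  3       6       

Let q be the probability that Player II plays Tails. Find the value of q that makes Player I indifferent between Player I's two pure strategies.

Player I's indifference between Tails and Heads determines Player II's mixing probability q:
  Player I's expected payoff from Tails: q·5 + (1−q)·1 = 4q + 1
  Player I's expected payoff from Heads: q·3 + (1−q)·6 = -3q + 6
  4q + 1 = -3q + 6  ⇒  7q = 5  ⇒  q = 5/7.

q = 5/7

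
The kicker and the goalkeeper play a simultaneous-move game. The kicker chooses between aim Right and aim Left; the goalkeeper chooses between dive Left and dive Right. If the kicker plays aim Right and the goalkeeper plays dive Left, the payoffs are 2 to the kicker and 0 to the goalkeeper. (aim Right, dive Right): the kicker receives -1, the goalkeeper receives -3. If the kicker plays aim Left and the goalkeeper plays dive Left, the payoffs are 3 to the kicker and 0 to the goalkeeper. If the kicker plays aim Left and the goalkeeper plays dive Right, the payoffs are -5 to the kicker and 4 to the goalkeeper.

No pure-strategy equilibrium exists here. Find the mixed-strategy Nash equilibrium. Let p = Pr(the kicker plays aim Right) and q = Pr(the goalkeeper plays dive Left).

p = 4/7, q = 4/5

The kicker's mix must leave the goalkeeper indifferent between dive Left and dive Right.
  the goalkeeper's expected payoff from dive Left: p·0 + (1−p)·0 = 0
  the goalkeeper's expected payoff from dive Right: p·(-3) + (1−p)·4 = -7p + 4
  0 = -7p + 4  ⇒  7p = 4  ⇒  p = 4/7.
For the kicker to be willing to mix, the kicker must be indifferent between aim Right and aim Left, which pins down the goalkeeper's mix.
  the kicker's expected payoff from aim Right: q·2 + (1−q)·(-1) = 3q - 1
  the kicker's expected payoff from aim Left: q·3 + (1−q)·(-5) = 8q - 5
  3q - 1 = 8q - 5  ⇒  -5q = -4  ⇒  q = 4/5.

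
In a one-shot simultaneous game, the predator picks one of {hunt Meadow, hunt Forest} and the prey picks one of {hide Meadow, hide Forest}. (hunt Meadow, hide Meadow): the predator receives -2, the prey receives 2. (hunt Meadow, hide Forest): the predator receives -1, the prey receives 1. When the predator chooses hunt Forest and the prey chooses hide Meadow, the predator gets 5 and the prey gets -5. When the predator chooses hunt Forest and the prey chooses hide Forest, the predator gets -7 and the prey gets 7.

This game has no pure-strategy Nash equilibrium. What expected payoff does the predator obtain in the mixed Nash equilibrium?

-19/13

Set the predator's expected payoff from hunt Meadow equal to that from hunt Forest:
  the predator's payoff to hunt Meadow: q·(-2) + (1−q)·(-1) = -q - 1
  the predator's payoff to hunt Forest: q·5 + (1−q)·(-7) = 12q - 7
  -q - 1 = 12q - 7  ⇒  -13q = -6  ⇒  q = 6/13.
At equilibrium the predator is indifferent across rows, so the predator's payoff equals the payoff from hunt Meadow: (6/13)·(-2) + (7/13)·(-1) = -19/13.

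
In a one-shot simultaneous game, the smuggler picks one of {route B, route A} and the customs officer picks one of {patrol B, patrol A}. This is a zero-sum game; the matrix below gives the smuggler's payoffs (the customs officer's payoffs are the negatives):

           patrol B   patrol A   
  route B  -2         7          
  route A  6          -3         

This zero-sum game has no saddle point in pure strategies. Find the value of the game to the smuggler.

Set the smuggler's expected payoff from route B equal to that from route A:
  the smuggler's payoff from route B: q·(-2) + (1−q)·7 = -9q + 7
  the smuggler's payoff from route A: q·6 + (1−q)·(-3) = 9q - 3
  -9q + 7 = 9q - 3  ⇒  -18q = -10  ⇒  q = 5/9.
The value is the smuggler's expected payoff against this mix (using route B): (5/9)·(-2) + (4/9)·7 = 2.

v = 2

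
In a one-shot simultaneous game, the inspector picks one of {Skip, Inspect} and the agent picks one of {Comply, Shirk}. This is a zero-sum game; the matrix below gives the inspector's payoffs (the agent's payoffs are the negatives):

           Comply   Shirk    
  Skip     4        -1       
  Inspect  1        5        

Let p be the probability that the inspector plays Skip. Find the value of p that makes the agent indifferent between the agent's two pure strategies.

p = 4/9

For the agent to be willing to mix, the agent must be indifferent between Comply and Shirk, which pins down the inspector's mix.
  the agent's payoff from Comply: p·(-4) + (1−p)·(-1) = -3p - 1
  the agent's payoff from Shirk: p·1 + (1−p)·(-5) = 6p - 5
  -3p - 1 = 6p - 5  ⇒  -9p = -4  ⇒  p = 4/9.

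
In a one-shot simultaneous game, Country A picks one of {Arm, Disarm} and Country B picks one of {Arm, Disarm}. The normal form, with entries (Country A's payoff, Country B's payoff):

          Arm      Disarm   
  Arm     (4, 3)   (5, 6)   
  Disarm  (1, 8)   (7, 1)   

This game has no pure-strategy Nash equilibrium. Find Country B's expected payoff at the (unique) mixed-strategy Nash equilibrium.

9/2

In a mixed equilibrium Country B is indifferent between Arm and Disarm; this condition fixes p.
  Country B's payoff from Arm: p·3 + (1−p)·8 = -5p + 8
  Country B's payoff from Disarm: p·6 + (1−p)·1 = 5p + 1
  -5p + 8 = 5p + 1  ⇒  -10p = -7  ⇒  p = 7/10.
At equilibrium Country B is indifferent across columns, so Country B's payoff equals the payoff from Arm: (7/10)·3 + (3/10)·8 = 9/2.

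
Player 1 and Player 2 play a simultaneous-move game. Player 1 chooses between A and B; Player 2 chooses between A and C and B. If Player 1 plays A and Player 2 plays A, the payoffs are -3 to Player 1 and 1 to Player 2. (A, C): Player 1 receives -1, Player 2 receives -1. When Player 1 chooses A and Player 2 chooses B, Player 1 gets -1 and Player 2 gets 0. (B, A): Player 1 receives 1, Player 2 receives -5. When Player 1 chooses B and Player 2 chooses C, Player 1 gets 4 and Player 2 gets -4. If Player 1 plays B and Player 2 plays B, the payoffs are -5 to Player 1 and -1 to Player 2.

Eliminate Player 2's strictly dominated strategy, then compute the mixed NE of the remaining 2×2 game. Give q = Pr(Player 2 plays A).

Player 2's strategy C is strictly dominated by B: 0 > -1 and -1 > -4. Eliminate C.
Player 2's mix must leave Player 1 indifferent between A and B.
  Player 1's payoff from A: q·(-3) + (1−q)·(-1) = -2q - 1
  Player 1's payoff from B: q·1 + (1−q)·(-5) = 6q - 5
  -2q - 1 = 6q - 5  ⇒  -8q = -4  ⇒  q = 1/2.

q = 1/2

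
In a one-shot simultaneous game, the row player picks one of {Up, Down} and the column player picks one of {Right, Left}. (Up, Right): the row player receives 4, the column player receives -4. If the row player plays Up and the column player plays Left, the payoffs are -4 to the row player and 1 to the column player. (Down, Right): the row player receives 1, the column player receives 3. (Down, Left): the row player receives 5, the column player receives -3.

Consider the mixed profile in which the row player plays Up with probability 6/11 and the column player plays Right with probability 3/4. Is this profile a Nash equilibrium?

Check the column player's indifference given the row player's mix p = 6/11:
  payoff from Right = -9/11; payoff from Left = -9/11 — equal.
Check the row player's indifference given the column player's mix q = 3/4:
  payoff from Up = 2; payoff from Down = 2 — equal.
Both players are indifferent, so neither can profitably deviate.

Yes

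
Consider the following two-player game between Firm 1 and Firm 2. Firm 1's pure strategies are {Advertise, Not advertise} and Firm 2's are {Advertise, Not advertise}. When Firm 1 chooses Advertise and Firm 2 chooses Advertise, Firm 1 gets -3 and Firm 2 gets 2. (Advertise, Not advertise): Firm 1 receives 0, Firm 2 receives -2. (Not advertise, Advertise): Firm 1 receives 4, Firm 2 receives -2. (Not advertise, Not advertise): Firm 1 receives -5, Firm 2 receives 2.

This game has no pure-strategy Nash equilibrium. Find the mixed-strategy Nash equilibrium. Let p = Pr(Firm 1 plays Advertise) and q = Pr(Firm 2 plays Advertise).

Set Firm 2's expected payoff from Advertise equal to that from Not advertise:
  Firm 2's expected payoff from Advertise: p·2 + (1−p)·(-2) = 4p - 2
  Firm 2's expected payoff from Not advertise: p·(-2) + (1−p)·2 = -4p + 2
  4p - 2 = -4p + 2  ⇒  8p = 4  ⇒  p = 1/2.
Firm 1's indifference between Advertise and Not advertise determines Firm 2's mixing probability q:
  Firm 1's payoff to Advertise: q·(-3) + (1−q)·0 = -3q
  Firm 1's payoff to Not advertise: q·4 + (1−q)·(-5) = 9q - 5
  -3q = 9q - 5  ⇒  -12q = -5  ⇒  q = 5/12.

p = 1/2, q = 5/12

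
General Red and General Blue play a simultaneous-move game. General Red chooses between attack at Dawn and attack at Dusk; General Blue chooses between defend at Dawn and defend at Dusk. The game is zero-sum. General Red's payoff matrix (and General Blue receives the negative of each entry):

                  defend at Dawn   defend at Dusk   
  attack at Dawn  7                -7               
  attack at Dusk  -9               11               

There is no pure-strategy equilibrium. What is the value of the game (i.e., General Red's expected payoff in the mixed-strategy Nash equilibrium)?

General Blue's mix must leave General Red indifferent between attack at Dawn and attack at Dusk.
  General Red's expected payoff from attack at Dawn: q·7 + (1−q)·(-7) = 14q - 7
  General Red's expected payoff from attack at Dusk: q·(-9) + (1−q)·11 = -20q + 11
  14q - 7 = -20q + 11  ⇒  34q = 18  ⇒  q = 9/17.
The value is General Red's expected payoff against this mix (using attack at Dawn): (9/17)·7 + (8/17)·(-7) = 7/17.

v = 7/17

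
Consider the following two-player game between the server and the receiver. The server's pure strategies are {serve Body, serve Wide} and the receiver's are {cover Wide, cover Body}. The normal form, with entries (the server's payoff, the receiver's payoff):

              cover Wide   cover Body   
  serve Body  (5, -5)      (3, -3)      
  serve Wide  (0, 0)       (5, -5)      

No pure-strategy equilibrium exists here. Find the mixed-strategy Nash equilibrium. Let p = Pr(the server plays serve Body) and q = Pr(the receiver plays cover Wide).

In a mixed equilibrium the receiver is indifferent between cover Wide and cover Body; this condition fixes p.
  the receiver's expected payoff from cover Wide: p·(-5) + (1−p)·0 = -5p
  the receiver's expected payoff from cover Body: p·(-3) + (1−p)·(-5) = 2p - 5
  -5p = 2p - 5  ⇒  -7p = -5  ⇒  p = 5/7.
Set the server's expected payoff from serve Body equal to that from serve Wide:
  the server's payoff to serve Body: q·5 + (1−q)·3 = 2q + 3
  the server's payoff to serve Wide: q·0 + (1−q)·5 = -5q + 5
  2q + 3 = -5q + 5  ⇒  7q = 2  ⇒  q = 2/7.

p = 5/7, q = 2/7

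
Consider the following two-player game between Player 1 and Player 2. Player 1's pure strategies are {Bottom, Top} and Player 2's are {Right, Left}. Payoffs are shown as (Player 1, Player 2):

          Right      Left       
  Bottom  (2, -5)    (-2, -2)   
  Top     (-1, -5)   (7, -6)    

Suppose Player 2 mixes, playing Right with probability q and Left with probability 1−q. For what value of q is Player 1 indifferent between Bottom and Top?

Set Player 1's expected payoff from Bottom equal to that from Top:
  Player 1's expected payoff from Bottom: q·2 + (1−q)·(-2) = 4q - 2
  Player 1's expected payoff from Top: q·(-1) + (1−q)·7 = -8q + 7
  4q - 2 = -8q + 7  ⇒  12q = 9  ⇒  q = 3/4.

q = 3/4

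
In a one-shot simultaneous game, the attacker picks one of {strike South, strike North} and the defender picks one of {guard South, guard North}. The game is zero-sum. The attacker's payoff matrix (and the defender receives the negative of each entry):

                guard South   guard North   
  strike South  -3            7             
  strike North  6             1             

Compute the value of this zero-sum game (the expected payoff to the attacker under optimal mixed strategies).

The defender's mix must leave the attacker indifferent between strike South and strike North.
  the attacker's expected payoff from strike South: q·(-3) + (1−q)·7 = -10q + 7
  the attacker's expected payoff from strike North: q·6 + (1−q)·1 = 5q + 1
  -10q + 7 = 5q + 1  ⇒  -15q = -6  ⇒  q = 2/5.
The value is the attacker's expected payoff against this mix (using strike South): (2/5)·(-3) + (3/5)·7 = 3.

v = 3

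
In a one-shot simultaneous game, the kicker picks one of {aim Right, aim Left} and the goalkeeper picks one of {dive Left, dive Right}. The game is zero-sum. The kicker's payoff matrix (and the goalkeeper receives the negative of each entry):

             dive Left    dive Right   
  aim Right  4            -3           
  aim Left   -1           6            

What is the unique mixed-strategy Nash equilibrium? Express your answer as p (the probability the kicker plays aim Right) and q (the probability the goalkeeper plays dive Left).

p = 1/2, q = 9/14

In a mixed equilibrium the goalkeeper is indifferent between dive Left and dive Right; this condition fixes p.
  the goalkeeper's payoff to dive Left: p·(-4) + (1−p)·1 = -5p + 1
  the goalkeeper's payoff to dive Right: p·3 + (1−p)·(-6) = 9p - 6
  -5p + 1 = 9p - 6  ⇒  -14p = -7  ⇒  p = 1/2.
In a mixed equilibrium the kicker is indifferent between aim Right and aim Left; this condition fixes q.
  the kicker's payoff from aim Right: q·4 + (1−q)·(-3) = 7q - 3
  the kicker's payoff from aim Left: q·(-1) + (1−q)·6 = -7q + 6
  7q - 3 = -7q + 6  ⇒  14q = 9  ⇒  q = 9/14.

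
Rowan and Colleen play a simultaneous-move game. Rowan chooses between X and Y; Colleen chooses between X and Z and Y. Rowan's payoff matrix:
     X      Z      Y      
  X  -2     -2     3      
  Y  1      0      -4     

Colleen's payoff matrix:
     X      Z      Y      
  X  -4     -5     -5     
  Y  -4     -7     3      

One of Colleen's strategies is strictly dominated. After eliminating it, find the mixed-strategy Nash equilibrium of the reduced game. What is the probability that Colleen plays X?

Colleen's strategy Z is strictly dominated by X: -4 > -5 and -4 > -7. Eliminate Z.
Rowan's indifference between X and Y determines Colleen's mixing probability q:
  Rowan's payoff from X: q·(-2) + (1−q)·3 = -5q + 3
  Rowan's payoff from Y: q·1 + (1−q)·(-4) = 5q - 4
  -5q + 3 = 5q - 4  ⇒  -10q = -7  ⇒  q = 7/10.

q = 7/10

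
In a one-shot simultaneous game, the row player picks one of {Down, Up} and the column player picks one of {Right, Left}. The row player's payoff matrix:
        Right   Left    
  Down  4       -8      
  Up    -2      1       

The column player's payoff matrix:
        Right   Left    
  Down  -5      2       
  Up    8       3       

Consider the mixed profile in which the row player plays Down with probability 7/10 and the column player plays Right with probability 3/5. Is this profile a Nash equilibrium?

Given the row player's mix p = 7/10, the column player's payoff from Right is -11/10 but from Left is 23/10. The column player strictly prefers Left, so the column player would not mix.
So the proposed profile is not a Nash equilibrium.

No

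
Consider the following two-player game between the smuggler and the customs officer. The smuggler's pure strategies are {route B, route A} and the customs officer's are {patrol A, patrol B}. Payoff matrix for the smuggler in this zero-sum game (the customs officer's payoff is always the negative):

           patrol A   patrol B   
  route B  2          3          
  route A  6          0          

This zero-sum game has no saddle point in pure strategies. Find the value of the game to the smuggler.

v = 18/7

Set the smuggler's expected payoff from route B equal to that from route A:
  the smuggler's payoff to route B: q·2 + (1−q)·3 = -q + 3
  the smuggler's payoff to route A: q·6 + (1−q)·0 = 6q
  -q + 3 = 6q  ⇒  -7q = -3  ⇒  q = 3/7.
The value is the smuggler's expected payoff against this mix (using route B): (3/7)·2 + (4/7)·3 = 18/7.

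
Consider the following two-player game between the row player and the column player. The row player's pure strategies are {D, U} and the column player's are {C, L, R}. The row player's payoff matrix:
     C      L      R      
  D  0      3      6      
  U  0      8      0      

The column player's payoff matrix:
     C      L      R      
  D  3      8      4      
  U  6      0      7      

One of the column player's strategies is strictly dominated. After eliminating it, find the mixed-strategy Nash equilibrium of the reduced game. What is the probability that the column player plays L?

q = 6/11

The column player's strategy C is strictly dominated by R: 4 > 3 and 7 > 6. Eliminate C.
In a mixed equilibrium the row player is indifferent between D and U; this condition fixes q.
  the row player's expected payoff from D: q·3 + (1−q)·6 = -3q + 6
  the row player's expected payoff from U: q·8 + (1−q)·0 = 8q
  -3q + 6 = 8q  ⇒  -11q = -6  ⇒  q = 6/11.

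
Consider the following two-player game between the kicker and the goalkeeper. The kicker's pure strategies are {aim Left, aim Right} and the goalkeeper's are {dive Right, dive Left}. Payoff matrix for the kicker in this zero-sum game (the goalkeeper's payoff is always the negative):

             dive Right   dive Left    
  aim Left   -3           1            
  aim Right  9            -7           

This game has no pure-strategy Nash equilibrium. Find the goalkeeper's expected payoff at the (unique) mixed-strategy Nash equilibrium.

The goalkeeper's indifference between dive Right and dive Left determines the kicker's mixing probability p:
  the goalkeeper's payoff to dive Right: p·3 + (1−p)·(-9) = 12p - 9
  the goalkeeper's payoff to dive Left: p·(-1) + (1−p)·7 = -8p + 7
  12p - 9 = -8p + 7  ⇒  20p = 16  ⇒  p = 4/5.
At equilibrium the goalkeeper is indifferent across columns, so the goalkeeper's payoff equals the payoff from dive Right: (4/5)·3 + (1/5)·(-9) = 3/5.

3/5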